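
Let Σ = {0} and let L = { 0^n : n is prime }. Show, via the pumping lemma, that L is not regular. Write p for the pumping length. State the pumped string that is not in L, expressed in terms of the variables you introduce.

0^{q(1+k)}

Toward a contradiction, assume L is regular with pumping length p.
Let q be a prime with q ≥ p+2 (infinitely many primes exist), and take w = 0^q ∈ L with |w| = q ≥ p.
By the pumping lemma, w = xyz with |xy| ≤ p and |y| > 0.
Then y = 0^k for some k with 1 ≤ k ≤ p.
Since 1 ≤ k ≤ p, |xz| = q-k. Pump with i = q+1: |xy^{q+1}z| = (q-k)+(q+1)k = q+qk = q(1+k), which is composite (both factors ≥ 2). So xy^{q+1}z = 0^{q(1+k)} ∉ L.
This is a contradiction; hence L is not regular.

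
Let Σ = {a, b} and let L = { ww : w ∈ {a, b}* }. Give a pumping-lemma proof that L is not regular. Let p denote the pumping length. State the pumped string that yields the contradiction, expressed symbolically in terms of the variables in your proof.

a^{p+k} b^p a^p b^p

Toward a contradiction, assume L is regular with pumping length p.
Take w = a^p b^p a^p b^p = uu where u = a^pb^p; then w ∈ L and |w| = 4p ≥ p.
By the pumping lemma, w = xyz with |xy| ≤ p and |y| > 0.
Since the first p symbols of w are all a's and |xy| ≤ p, y lies entirely in the leading a-block: y = a^k for some k with 1 ≤ k ≤ p.
Pump with i = 2: xy^2z = a^{p+k} b^p a^p b^p, of length 4p+k. Suppose this equals vv. The string starts with a and ends with b, so v does too; thus the boundary between the two copies of v is a b→a transition. There is exactly one such transition, at position 2p+k, so |v| = 2p+k and |vv| = 4p+2k ≠ 4p+k since k ≥ 1. So xy^2z ∉ L.
Contradiction. Therefore L is not regular.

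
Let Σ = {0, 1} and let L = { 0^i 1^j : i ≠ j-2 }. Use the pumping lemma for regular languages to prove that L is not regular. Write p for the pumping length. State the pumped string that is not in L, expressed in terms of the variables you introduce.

Toward a contradiction, assume L is regular with pumping length p.
Choose w = 0^p 1^{p+p!+2}. Since p ≠ (p+p!+2)-2 = p+p!, w ∈ L; and |w| ≥ p.
By the pumping lemma, w = xyz with |xy| ≤ p and |y| ≥ 1.
The first p characters of w are 0's, so xy (and hence y) consists only of 0's. Write y = 0^k, 1 ≤ k ≤ p.
Since 1 ≤ k ≤ p, k divides p!; set t = 1 + p!/k. Then xy^t z has p + (p!/k)·k = p + p! copies of 0. Now the 0-count is p+p! and (1-count)-2 = (p+p!+2)-2 = p+p!, so i ≠ j-2 fails. So xy^t z = 0^{p+p!} 1^{p+p!+2} ∉ L.
This is a contradiction; hence L is not regular.

0^{p+p!} 1^{p+p!+2}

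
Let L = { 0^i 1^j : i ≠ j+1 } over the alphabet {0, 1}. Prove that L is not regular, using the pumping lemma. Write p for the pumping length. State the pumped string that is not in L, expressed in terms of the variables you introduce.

Suppose for contradiction that L is regular, and let p be the pumping length.
Choose w = 0^p 1^{p+p!-1}. Since p ≠ (p+p!-1)+1 = p+p!, w ∈ L; and |w| ≥ p.
Write w = xyz as guaranteed by the lemma, with |xy| ≤ p and |y| > 0.
Because |xy| ≤ p and w begins with p copies of 0, we have y = 0^k with 1 ≤ k ≤ p.
Since 1 ≤ k ≤ p, k divides p!; set t = 1 + p!/k. Then xy^t z has p + (p!/k)·k = p + p! copies of 0. Now the 0-count is p+p! and (1-count)+1 = (p+p!-1)+1 = p+p!, so i ≠ j+1 fails. So xy^t z = 0^{p+p!} 1^{p+p!-1} ∉ L.
This contradicts the pumping lemma, so L is not regular.

0^{p+p!} 1^{p+p!-1}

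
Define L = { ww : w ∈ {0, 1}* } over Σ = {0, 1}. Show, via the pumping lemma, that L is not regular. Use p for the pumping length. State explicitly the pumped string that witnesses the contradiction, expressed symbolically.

0^{p+k} 1^p 0^p 1^p

Toward a contradiction, assume L is regular with pumping length p.
Take w = 0^p 1^p 0^p 1^p = uu where u = 0^p1^p; then w ∈ L and |w| = 4p ≥ p.
Write w = xyz as guaranteed by the lemma, with |xy| ≤ p and |y| ≥ 1.
The first p characters of w are 0's, so xy (and hence y) consists only of 0's. Write y = 0^k, 1 ≤ k ≤ p.
Pump with i = 2: xy^2z = 0^{p+k} 1^p 0^p 1^p, of length 4p+k. Suppose this equals vv. The string starts with 0 and ends with 1, so v does too; thus the boundary between the two copies of v is a 1→0 transition. There is exactly one such transition, at position 2p+k, so |v| = 2p+k and |vv| = 4p+2k ≠ 4p+k since k ≥ 1. So xy^2z ∉ L.
Contradiction. Therefore L is not regular.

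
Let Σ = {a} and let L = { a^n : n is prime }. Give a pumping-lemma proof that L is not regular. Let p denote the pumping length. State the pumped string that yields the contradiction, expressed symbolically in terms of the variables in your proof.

a^{q(1+k)}

Assume L is regular. Let p be the pumping length given by the pumping lemma.
Let q be a prime with q ≥ p+2 (infinitely many primes exist), and take w = a^q ∈ L with |w| = q ≥ p.
By the pumping lemma, w = xyz with |xy| ≤ p and y is nonempty.
Then y = a^k for some k with 1 ≤ k ≤ p.
Since 1 ≤ k ≤ p, |xz| = q-k. Pump with i = q+1: |xy^{q+1}z| = (q-k)+(q+1)k = q+qk = q(1+k), which is composite (both factors ≥ 2). So xy^{q+1}z = a^{q(1+k)} ∉ L.
This contradicts the pumping lemma, so L is not regular.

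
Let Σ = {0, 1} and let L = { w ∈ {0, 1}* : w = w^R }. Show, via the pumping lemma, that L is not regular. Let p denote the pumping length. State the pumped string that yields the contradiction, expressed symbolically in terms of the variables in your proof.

Toward a contradiction, assume L is regular with pumping length p.
Take w = 0^p 1 0^p, a palindrome of length 2p+1 ≥ p.
The pumping lemma gives a decomposition w = xyz where |xy| ≤ p and y is nonempty.
The first p characters of w are 0's, so xy (and hence y) consists only of 0's. Write y = 0^k, 1 ≤ k ≤ p.
Pump with i = 2: xy^2z = 0^{p+k} 1 0^p. Its reverse is 0^p 1 0^{p+k}, which differs from xy^2z since k ≥ 1. So xy^2z is not a palindrome and xy^2z ∉ L.
This is a contradiction; hence L is not regular.

0^{p+k} 1 0^p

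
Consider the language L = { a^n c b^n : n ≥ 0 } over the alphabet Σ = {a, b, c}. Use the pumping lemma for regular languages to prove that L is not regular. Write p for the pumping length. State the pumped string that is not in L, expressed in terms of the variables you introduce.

a^{p+k} c b^p

Assume L is regular; let p be its pumping constant.
Take w = a^p c b^p ∈ L with |w| = 2p+1 ≥ p.
By the pumping lemma, w = xyz with |xy| ≤ p and |y| ≥ 1.
The first p characters of w are a's, so xy (and hence y) consists only of a's. Write y = a^k, 1 ≤ k ≤ p.
Pump with i = 2: xy^2z = a^{p+k} c b^p, which would require p+k = p. But k ≥ 1, so xy^2z ∉ L.
This is a contradiction; hence L is not regular.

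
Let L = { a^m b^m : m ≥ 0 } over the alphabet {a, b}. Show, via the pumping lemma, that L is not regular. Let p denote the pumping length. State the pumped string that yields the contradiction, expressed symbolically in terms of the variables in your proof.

a^{p+k} b^p

Toward a contradiction, assume L is regular with pumping length p.
Let w = a^p b^p ∈ L; note |w| = 2p ≥ p.
The pumping lemma gives a decomposition w = xyz where |xy| ≤ p and y is nonempty.
Because |xy| ≤ p and w begins with p copies of a, we have y = a^k with 1 ≤ k ≤ p.
Pump with i = 2: xy^2z = a^{p+k} b^p. For this to lie in L we would need p = p+k, which forces k = 0. But k ≥ 1, so xy^2z ∉ L.
This contradicts the pumping lemma, so L is not regular.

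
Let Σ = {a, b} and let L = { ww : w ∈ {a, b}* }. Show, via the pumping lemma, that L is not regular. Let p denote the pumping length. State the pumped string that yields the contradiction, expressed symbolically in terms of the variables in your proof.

a^{p+k} b^p a^p b^p

Assume L is regular. Let p be the pumping length given by the pumping lemma.
Take w = a^p b^p a^p b^p = uu where u = a^pb^p; then w ∈ L and |w| = 4p ≥ p.
The pumping lemma gives a decomposition w = xyz where |xy| ≤ p and |y| ≥ 1.
Because |xy| ≤ p and w begins with p copies of a, we have y = a^k with 1 ≤ k ≤ p.
Pump with i = 2: xy^2z = a^{p+k} b^p a^p b^p, of length 4p+k. Suppose this equals vv. The string starts with a and ends with b, so v does too; thus the boundary between the two copies of v is a b→a transition. There is exactly one such transition, at position 2p+k, so |v| = 2p+k and |vv| = 4p+2k ≠ 4p+k since k ≥ 1. So xy^2z ∉ L.
This is a contradiction; hence L is not regular.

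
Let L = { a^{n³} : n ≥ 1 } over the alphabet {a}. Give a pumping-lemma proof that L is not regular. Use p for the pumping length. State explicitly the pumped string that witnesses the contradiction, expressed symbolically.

Suppose for contradiction that L is regular, and let p be the pumping length.
Take w = a^{p³} ∈ L with |w| = p³ ≥ p.
By the pumping lemma, w = xyz with |xy| ≤ p and y is nonempty.
Then y = a^k for some k with 1 ≤ k ≤ p.
Pump with i = 2: xy^2z = a^{p³+k}. Since 1 ≤ k ≤ p, p³ < p³+k ≤ p³+p < p³+3p²+3p+1 = (p+1)³, so p³+k is not a perfect cube. So xy^2z ∉ L.
This is a contradiction; hence L is not regular.

a^{p³+k}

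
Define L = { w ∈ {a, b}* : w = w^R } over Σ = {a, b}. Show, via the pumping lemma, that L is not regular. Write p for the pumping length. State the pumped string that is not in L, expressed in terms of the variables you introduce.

a^{p+k} b a^p

Toward a contradiction, assume L is regular with pumping length p.
Take w = a^p b a^p, a palindrome of length 2p+1 ≥ p.
The pumping lemma gives a decomposition w = xyz where |xy| ≤ p and |y| ≥ 1.
Since the first p symbols of w are all a's and |xy| ≤ p, y lies entirely in the leading a-block: y = a^k for some k with 1 ≤ k ≤ p.
Pump with i = 2: xy^2z = a^{p+k} b a^p. Its reverse is a^p b a^{p+k}, which differs from xy^2z since k ≥ 1. So xy^2z is not a palindrome and xy^2z ∉ L.
This contradicts the pumping lemma, so L is not regular.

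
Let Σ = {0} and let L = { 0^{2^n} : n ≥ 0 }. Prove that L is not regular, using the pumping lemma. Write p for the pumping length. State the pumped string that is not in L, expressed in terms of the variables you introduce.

0^{2^p+k}

Assume L is regular; let p be its pumping constant.
Take w = 0^{2^p} ∈ L with |w| = 2^p ≥ p.
The pumping lemma gives a decomposition w = xyz where |xy| ≤ p and |y| ≥ 1.
Then y = 0^k for some k with 1 ≤ k ≤ p.
Pump with i = 2: xy^2z = 0^{2^p+k}. Since 1 ≤ k ≤ p < 2^p, we have 2^p < 2^p+k < 2^{p+1}, so 2^p+k is not a power of 2. So xy^2z ∉ L.
This is a contradiction; hence L is not regular.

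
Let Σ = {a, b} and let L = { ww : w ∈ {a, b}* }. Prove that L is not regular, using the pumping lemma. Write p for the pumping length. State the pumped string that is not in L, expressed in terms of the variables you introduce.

a^{p+k} b^p a^p b^p

Assume L is regular. Let p be the pumping length given by the pumping lemma.
Take w = a^p b^p a^p b^p = uu where u = a^pb^p; then w ∈ L and |w| = 4p ≥ p.
By the pumping lemma, w = xyz with |xy| ≤ p and y is nonempty.
Because |xy| ≤ p and w begins with p copies of a, we have y = a^k with 1 ≤ k ≤ p.
Pump with i = 2: xy^2z = a^{p+k} b^p a^p b^p, of length 4p+k. Suppose this equals vv. The string starts with a and ends with b, so v does too; thus the boundary between the two copies of v is a b→a transition. There is exactly one such transition, at position 2p+k, so |v| = 2p+k and |vv| = 4p+2k ≠ 4p+k since k ≥ 1. So xy^2z ∉ L.
Contradiction. Therefore L is not regular.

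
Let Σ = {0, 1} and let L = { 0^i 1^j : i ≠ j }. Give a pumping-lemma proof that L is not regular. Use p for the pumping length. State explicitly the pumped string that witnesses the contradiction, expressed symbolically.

0^{p+p!} 1^{p+p!}

Assume L is regular. Let p be the pumping length given by the pumping lemma.
Choose w = 0^p 1^{p+p!}. Since p ≠ p+p!, w ∈ L; and |w| ≥ p.
By the pumping lemma, w = xyz with |xy| ≤ p and |y| > 0.
The first p characters of w are 0's, so xy (and hence y) consists only of 0's. Write y = 0^k, 1 ≤ k ≤ p.
Since 1 ≤ k ≤ p, k divides p!; set t = 1 + p!/k. Then xy^t z has p + (p!/k)·k = p + p! copies of 0. Now the 0-count equals the 1-count, so i ≠ j fails. So xy^t z = 0^{p+p!} 1^{p+p!} ∉ L.
This is a contradiction; hence L is not regular.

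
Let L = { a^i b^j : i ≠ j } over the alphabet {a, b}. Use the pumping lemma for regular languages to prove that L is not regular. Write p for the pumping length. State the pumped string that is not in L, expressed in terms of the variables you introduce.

Suppose for contradiction that L is regular, and let p be the pumping length.
Choose w = a^p b^{p+p!}. Since p ≠ p+p!, w ∈ L; and |w| ≥ p.
By the pumping lemma, w = xyz with |xy| ≤ p and |y| > 0.
Because |xy| ≤ p and w begins with p copies of a, we have y = a^k with 1 ≤ k ≤ p.
Since 1 ≤ k ≤ p, k divides p!; set t = 1 + p!/k. Then xy^t z has p + (p!/k)·k = p + p! copies of a. Now the a-count equals the b-count, so i ≠ j fails. So xy^t z = a^{p+p!} b^{p+p!} ∉ L.
This contradicts the pumping lemma, so L is not regular.

a^{p+p!} b^{p+p!}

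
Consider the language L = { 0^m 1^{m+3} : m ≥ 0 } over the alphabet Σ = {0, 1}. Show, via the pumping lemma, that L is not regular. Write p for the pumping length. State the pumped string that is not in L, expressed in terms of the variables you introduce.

Suppose for contradiction that L is regular, and let p be the pumping length.
Take w = 0^p 1^{p+3}. Then w ∈ L and |w| = 2p+3 ≥ p.
Write w = xyz as guaranteed by the lemma, with |xy| ≤ p and y is nonempty.
Because |xy| ≤ p and w begins with p copies of 0, we have y = 0^k with 1 ≤ k ≤ p.
Pump with i = 2: xy^2z = 0^{p+k} 1^{p+3}. For this to lie in L we would need p+3 = (p+k)+3, which forces k = 0. But k ≥ 1, so xy^2z ∉ L.
This is a contradiction; hence L is not regular.

0^{p+k} 1^{p+3}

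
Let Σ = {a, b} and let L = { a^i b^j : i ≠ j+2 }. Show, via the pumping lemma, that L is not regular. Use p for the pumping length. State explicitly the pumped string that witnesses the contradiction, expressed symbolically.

a^{p+p!} b^{p+p!-2}

Toward a contradiction, assume L is regular with pumping length p.
Choose w = a^p b^{p+p!-2}. Since p ≠ (p+p!-2)+2 = p+p!, w ∈ L; and |w| ≥ p.
The pumping lemma gives a decomposition w = xyz where |xy| ≤ p and y is nonempty.
Since the first p symbols of w are all a's and |xy| ≤ p, y lies entirely in the leading a-block: y = a^k for some k with 1 ≤ k ≤ p.
Since 1 ≤ k ≤ p, k divides p!; set t = 1 + p!/k. Then xy^t z has p + (p!/k)·k = p + p! copies of a. Now the a-count is p+p! and (b-count)+2 = (p+p!-2)+2 = p+p!, so i ≠ j+2 fails. So xy^t z = a^{p+p!} b^{p+p!-2} ∉ L.
Contradiction. Therefore L is not regular.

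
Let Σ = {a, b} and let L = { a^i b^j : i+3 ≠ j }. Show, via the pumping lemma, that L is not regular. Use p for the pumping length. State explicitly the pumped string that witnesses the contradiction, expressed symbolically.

a^{p+p!} b^{p+p!+3}

Assume L is regular; let p be its pumping constant.
Choose w = a^p b^{p+p!+3}. Since p ≠ (p+p!+3)-3 = p+p!, w ∈ L; and |w| ≥ p.
By the pumping lemma, w = xyz with |xy| ≤ p and y is nonempty.
Since the first p symbols of w are all a's and |xy| ≤ p, y lies entirely in the leading a-block: y = a^k for some k with 1 ≤ k ≤ p.
Since 1 ≤ k ≤ p, k divides p!; set t = 1 + p!/k. Then xy^t z has p + (p!/k)·k = p + p! copies of a. Now the a-count is p+p! and (b-count)-3 = (p+p!+3)-3 = p+p!, so i+3 ≠ j fails. So xy^t z = a^{p+p!} b^{p+p!+3} ∉ L.
This is a contradiction; hence L is not regular.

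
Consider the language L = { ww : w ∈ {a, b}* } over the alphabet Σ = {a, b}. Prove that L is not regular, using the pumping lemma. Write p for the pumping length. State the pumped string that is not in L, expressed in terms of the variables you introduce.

Assume L is regular; let p be its pumping constant.
Take w = a^p b^p a^p b^p = uu where u = a^pb^p; then w ∈ L and |w| = 4p ≥ p.
By the pumping lemma, w = xyz with |xy| ≤ p and |y| ≥ 1.
The first p characters of w are a's, so xy (and hence y) consists only of a's. Write y = a^k, 1 ≤ k ≤ p.
Pump with i = 2: xy^2z = a^{p+k} b^p a^p b^p, of length 4p+k. Suppose this equals vv. The string starts with a and ends with b, so v does too; thus the boundary between the two copies of v is a b→a transition. There is exactly one such transition, at position 2p+k, so |v| = 2p+k and |vv| = 4p+2k ≠ 4p+k since k ≥ 1. So xy^2z ∉ L.
This contradicts the pumping lemma, so L is not regular.

a^{p+k} b^p a^p b^p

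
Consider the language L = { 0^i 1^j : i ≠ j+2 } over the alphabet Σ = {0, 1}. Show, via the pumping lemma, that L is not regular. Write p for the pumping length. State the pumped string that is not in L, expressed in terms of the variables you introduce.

0^{p+p!} 1^{p+p!-2}

Suppose for contradiction that L is regular, and let p be the pumping length.
Choose w = 0^p 1^{p+p!-2}. Since p ≠ (p+p!-2)+2 = p+p!, w ∈ L; and |w| ≥ p.
Write w = xyz as guaranteed by the lemma, with |xy| ≤ p and |y| > 0.
Since the first p symbols of w are all 0's and |xy| ≤ p, y lies entirely in the leading 0-block: y = 0^k for some k with 1 ≤ k ≤ p.
Since 1 ≤ k ≤ p, k divides p!; set t = 1 + p!/k. Then xy^t z has p + (p!/k)·k = p + p! copies of 0. Now the 0-count is p+p! and (1-count)+2 = (p+p!-2)+2 = p+p!, so i ≠ j+2 fails. So xy^t z = 0^{p+p!} 1^{p+p!-2} ∉ L.
Contradiction. Therefore L is not regular.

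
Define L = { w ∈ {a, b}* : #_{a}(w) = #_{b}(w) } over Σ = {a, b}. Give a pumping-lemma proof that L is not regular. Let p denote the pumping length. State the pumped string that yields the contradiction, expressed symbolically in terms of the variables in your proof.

a^{p+k} b^p

Toward a contradiction, assume L is regular with pumping length p.
Choose w = a^p b^p ∈ L with |w| = 2p ≥ p.
Write w = xyz as guaranteed by the lemma, with |xy| ≤ p and y is nonempty.
Since the first p symbols of w are all a's and |xy| ≤ p, y lies entirely in the leading a-block: y = a^k for some k with 1 ≤ k ≤ p.
Pump with i = 2: xy^2z = a^{p+k} b^p has p+k occurrences of a but only p of b. Since k ≥ 1 the counts differ, so xy^2z ∉ L.
This is a contradiction; hence L is not regular.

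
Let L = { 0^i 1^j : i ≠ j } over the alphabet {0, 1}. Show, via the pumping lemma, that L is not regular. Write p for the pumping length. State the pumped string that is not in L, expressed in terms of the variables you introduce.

0^{p+p!} 1^{p+p!}

Assume L is regular; let p be its pumping constant.
Choose w = 0^p 1^{p+p!}. Since p ≠ p+p!, w ∈ L; and |w| ≥ p.
By the pumping lemma, w = xyz with |xy| ≤ p and |y| > 0.
The first p characters of w are 0's, so xy (and hence y) consists only of 0's. Write y = 0^k, 1 ≤ k ≤ p.
Since 1 ≤ k ≤ p, k divides p!; set t = 1 + p!/k. Then xy^t z has p + (p!/k)·k = p + p! copies of 0. Now the 0-count equals the 1-count, so i ≠ j fails. So xy^t z = 0^{p+p!} 1^{p+p!} ∉ L.
This is a contradiction; hence L is not regular.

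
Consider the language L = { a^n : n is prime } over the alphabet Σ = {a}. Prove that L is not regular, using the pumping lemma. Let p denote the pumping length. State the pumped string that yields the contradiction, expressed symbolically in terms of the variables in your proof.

a^{q(1+k)}

Assume L is regular; let p be its pumping constant.
Let q be a prime with q ≥ p+2 (infinitely many primes exist), and take w = a^q ∈ L with |w| = q ≥ p.
By the pumping lemma, w = xyz with |xy| ≤ p and y is nonempty.
Then y = a^k for some k with 1 ≤ k ≤ p.
Since 1 ≤ k ≤ p, |xz| = q-k. Pump with i = q+1: |xy^{q+1}z| = (q-k)+(q+1)k = q+qk = q(1+k), which is composite (both factors ≥ 2). So xy^{q+1}z = a^{q(1+k)} ∉ L.
Contradiction. Therefore L is not regular.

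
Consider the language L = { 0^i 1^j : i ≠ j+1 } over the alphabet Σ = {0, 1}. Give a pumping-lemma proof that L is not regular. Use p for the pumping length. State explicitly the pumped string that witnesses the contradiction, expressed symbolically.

0^{p+p!} 1^{p+p!-1}

Suppose for contradiction that L is regular, and let p be the pumping length.
Choose w = 0^p 1^{p+p!-1}. Since p ≠ (p+p!-1)+1 = p+p!, w ∈ L; and |w| ≥ p.
Write w = xyz as guaranteed by the lemma, with |xy| ≤ p and |y| ≥ 1.
Because |xy| ≤ p and w begins with p copies of 0, we have y = 0^k with 1 ≤ k ≤ p.
Since 1 ≤ k ≤ p, k divides p!; set t = 1 + p!/k. Then xy^t z has p + (p!/k)·k = p + p! copies of 0. Now the 0-count is p+p! and (1-count)+1 = (p+p!-1)+1 = p+p!, so i ≠ j+1 fails. So xy^t z = 0^{p+p!} 1^{p+p!-1} ∉ L.
Contradiction. Therefore L is not regular.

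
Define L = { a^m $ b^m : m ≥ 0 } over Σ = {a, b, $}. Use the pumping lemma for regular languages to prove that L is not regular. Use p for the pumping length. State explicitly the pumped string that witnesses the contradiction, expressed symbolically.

Assume L is regular; let p be its pumping constant.
Take w = a^p $ b^p ∈ L with |w| = 2p+1 ≥ p.
By the pumping lemma, w = xyz with |xy| ≤ p and |y| > 0.
The first p characters of w are a's, so xy (and hence y) consists only of a's. Write y = a^k, 1 ≤ k ≤ p.
Pump with i = 2: xy^2z = a^{p+k} $ b^p, which would require p+k = p. But k ≥ 1, so xy^2z ∉ L.
This contradicts the pumping lemma, so L is not regular.

a^{p+k} $ b^p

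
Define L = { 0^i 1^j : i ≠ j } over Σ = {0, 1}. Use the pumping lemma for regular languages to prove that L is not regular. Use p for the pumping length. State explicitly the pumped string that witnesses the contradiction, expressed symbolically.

0^{p+p!} 1^{p+p!}

Assume L is regular; let p be its pumping constant.
Choose w = 0^p 1^{p+p!}. Since p ≠ p+p!, w ∈ L; and |w| ≥ p.
By the pumping lemma, w = xyz with |xy| ≤ p and |y| > 0.
Since the first p symbols of w are all 0's and |xy| ≤ p, y lies entirely in the leading 0-block: y = 0^k for some k with 1 ≤ k ≤ p.
Since 1 ≤ k ≤ p, k divides p!; set t = 1 + p!/k. Then xy^t z has p + (p!/k)·k = p + p! copies of 0. Now the 0-count equals the 1-count, so i ≠ j fails. So xy^t z = 0^{p+p!} 1^{p+p!} ∉ L.
This is a contradiction; hence L is not regular.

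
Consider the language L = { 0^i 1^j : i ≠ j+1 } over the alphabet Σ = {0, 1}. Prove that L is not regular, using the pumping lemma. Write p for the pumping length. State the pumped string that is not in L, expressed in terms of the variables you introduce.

0^{p+p!} 1^{p+p!-1}

Toward a contradiction, assume L is regular with pumping length p.
Choose w = 0^p 1^{p+p!-1}. Since p ≠ (p+p!-1)+1 = p+p!, w ∈ L; and |w| ≥ p.
By the pumping lemma, w = xyz with |xy| ≤ p and |y| > 0.
Since the first p symbols of w are all 0's and |xy| ≤ p, y lies entirely in the leading 0-block: y = 0^k for some k with 1 ≤ k ≤ p.
Since 1 ≤ k ≤ p, k divides p!; set t = 1 + p!/k. Then xy^t z has p + (p!/k)·k = p + p! copies of 0. Now the 0-count is p+p! and (1-count)+1 = (p+p!-1)+1 = p+p!, so i ≠ j+1 fails. So xy^t z = 0^{p+p!} 1^{p+p!-1} ∉ L.
This is a contradiction; hence L is not regular.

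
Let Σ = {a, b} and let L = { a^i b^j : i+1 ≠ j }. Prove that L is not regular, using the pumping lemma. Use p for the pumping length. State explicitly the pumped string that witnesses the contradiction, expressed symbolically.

a^{p+p!} b^{p+p!+1}

Suppose for contradiction that L is regular, and let p be the pumping length.
Choose w = a^p b^{p+p!+1}. Since p ≠ (p+p!+1)-1 = p+p!, w ∈ L; and |w| ≥ p.
The pumping lemma gives a decomposition w = xyz where |xy| ≤ p and |y| > 0.
Because |xy| ≤ p and w begins with p copies of a, we have y = a^k with 1 ≤ k ≤ p.
Since 1 ≤ k ≤ p, k divides p!; set t = 1 + p!/k. Then xy^t z has p + (p!/k)·k = p + p! copies of a. Now the a-count is p+p! and (b-count)-1 = (p+p!+1)-1 = p+p!, so i+1 ≠ j fails. So xy^t z = a^{p+p!} b^{p+p!+1} ∉ L.
This is a contradiction; hence L is not regular.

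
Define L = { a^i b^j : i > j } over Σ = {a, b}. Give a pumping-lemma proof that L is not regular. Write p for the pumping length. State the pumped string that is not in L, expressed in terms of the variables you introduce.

Assume L is regular; let p be its pumping constant.
Choose w = a^{p+1} b^p ∈ L, with |w| = 2p+1 ≥ p.
By the pumping lemma, w = xyz with |xy| ≤ p and y is nonempty.
Since the first p symbols of w are all a's and |xy| ≤ p, y lies entirely in the leading a-block: y = a^k for some k with 1 ≤ k ≤ p.
Consider xy^0z = xz = a^{p+1-k} b^p. Since k ≥ 1, the a-count p+1-k is at most p, so i > j fails; thus xz ∉ L.
This is a contradiction; hence L is not regular.

a^{p+1-k} b^p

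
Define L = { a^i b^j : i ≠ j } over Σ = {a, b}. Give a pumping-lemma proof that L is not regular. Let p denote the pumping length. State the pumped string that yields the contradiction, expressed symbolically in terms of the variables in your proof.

a^{p+p!} b^{p+p!}

Toward a contradiction, assume L is regular with pumping length p.
Choose w = a^p b^{p+p!}. Since p ≠ p+p!, w ∈ L; and |w| ≥ p.
By the pumping lemma, w = xyz with |xy| ≤ p and y is nonempty.
Because |xy| ≤ p and w begins with p copies of a, we have y = a^k with 1 ≤ k ≤ p.
Since 1 ≤ k ≤ p, k divides p!; set t = 1 + p!/k. Then xy^t z has p + (p!/k)·k = p + p! copies of a. Now the a-count equals the b-count, so i ≠ j fails. So xy^t z = a^{p+p!} b^{p+p!} ∉ L.
This contradicts the pumping lemma, so L is not regular.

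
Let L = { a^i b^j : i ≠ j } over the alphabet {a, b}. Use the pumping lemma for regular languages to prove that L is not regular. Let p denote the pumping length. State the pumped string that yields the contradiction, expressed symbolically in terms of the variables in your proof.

a^{p+p!} b^{p+p!}

Suppose for contradiction that L is regular, and let p be the pumping length.
Choose w = a^p b^{p+p!}. Since p ≠ p+p!, w ∈ L; and |w| ≥ p.
By the pumping lemma, w = xyz with |xy| ≤ p and y is nonempty.
Since the first p symbols of w are all a's and |xy| ≤ p, y lies entirely in the leading a-block: y = a^k for some k with 1 ≤ k ≤ p.
Since 1 ≤ k ≤ p, k divides p!; set t = 1 + p!/k. Then xy^t z has p + (p!/k)·k = p + p! copies of a. Now the a-count equals the b-count, so i ≠ j fails. So xy^t z = a^{p+p!} b^{p+p!} ∉ L.
This is a contradiction; hence L is not regular.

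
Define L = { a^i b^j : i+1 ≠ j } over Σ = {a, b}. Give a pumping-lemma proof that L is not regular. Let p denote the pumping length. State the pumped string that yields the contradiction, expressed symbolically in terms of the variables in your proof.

a^{p+p!} b^{p+p!+1}

Assume L is regular; let p be its pumping constant.
Choose w = a^p b^{p+p!+1}. Since p ≠ (p+p!+1)-1 = p+p!, w ∈ L; and |w| ≥ p.
The pumping lemma gives a decomposition w = xyz where |xy| ≤ p and |y| ≥ 1.
Since the first p symbols of w are all a's and |xy| ≤ p, y lies entirely in the leading a-block: y = a^k for some k with 1 ≤ k ≤ p.
Since 1 ≤ k ≤ p, k divides p!; set t = 1 + p!/k. Then xy^t z has p + (p!/k)·k = p + p! copies of a. Now the a-count is p+p! and (b-count)-1 = (p+p!+1)-1 = p+p!, so i+1 ≠ j fails. So xy^t z = a^{p+p!} b^{p+p!+1} ∉ L.
This contradicts the pumping lemma, so L is not regular.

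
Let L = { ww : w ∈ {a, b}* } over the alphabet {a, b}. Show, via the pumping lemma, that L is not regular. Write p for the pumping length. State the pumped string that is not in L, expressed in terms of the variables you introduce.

a^{p+k} b^p a^p b^p

Suppose for contradiction that L is regular, and let p be the pumping length.
Take w = a^p b^p a^p b^p = uu where u = a^pb^p; then w ∈ L and |w| = 4p ≥ p.
The pumping lemma gives a decomposition w = xyz where |xy| ≤ p and y is nonempty.
Since the first p symbols of w are all a's and |xy| ≤ p, y lies entirely in the leading a-block: y = a^k for some k with 1 ≤ k ≤ p.
Pump with i = 2: xy^2z = a^{p+k} b^p a^p b^p, of length 4p+k. Suppose this equals vv. The string starts with a and ends with b, so v does too; thus the boundary between the two copies of v is a b→a transition. There is exactly one such transition, at position 2p+k, so |v| = 2p+k and |vv| = 4p+2k ≠ 4p+k since k ≥ 1. So xy^2z ∉ L.
This contradicts the pumping lemma, so L is not regular.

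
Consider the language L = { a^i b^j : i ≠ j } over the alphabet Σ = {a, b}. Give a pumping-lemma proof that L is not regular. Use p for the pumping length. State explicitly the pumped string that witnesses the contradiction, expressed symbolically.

a^{p+p!} b^{p+p!}

Assume L is regular. Let p be the pumping length given by the pumping lemma.
Choose w = a^p b^{p+p!}. Since p ≠ p+p!, w ∈ L; and |w| ≥ p.
Write w = xyz as guaranteed by the lemma, with |xy| ≤ p and y is nonempty.
Since the first p symbols of w are all a's and |xy| ≤ p, y lies entirely in the leading a-block: y = a^k for some k with 1 ≤ k ≤ p.
Since 1 ≤ k ≤ p, k divides p!; set t = 1 + p!/k. Then xy^t z has p + (p!/k)·k = p + p! copies of a. Now the a-count equals the b-count, so i ≠ j fails. So xy^t z = a^{p+p!} b^{p+p!} ∉ L.
This is a contradiction; hence L is not regular.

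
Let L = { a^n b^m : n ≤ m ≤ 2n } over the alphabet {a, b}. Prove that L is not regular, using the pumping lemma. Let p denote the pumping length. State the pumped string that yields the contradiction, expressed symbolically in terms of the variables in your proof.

a^{p+k} b^p

Assume L is regular. Let p be the pumping length given by the pumping lemma.
Take w = a^p b^p ∈ L (since p ≤ p ≤ 2p), with |w| = 2p ≥ p.
The pumping lemma gives a decomposition w = xyz where |xy| ≤ p and y is nonempty.
The first p characters of w are a's, so xy (and hence y) consists only of a's. Write y = a^k, 1 ≤ k ≤ p.
Pump with i = 2: xy^2z = a^{p+k} b^p. Now n = p+k > p = m, so the condition n ≤ m fails. Thus xy^2z ∉ L.
This contradicts the pumping lemma, so L is not regular.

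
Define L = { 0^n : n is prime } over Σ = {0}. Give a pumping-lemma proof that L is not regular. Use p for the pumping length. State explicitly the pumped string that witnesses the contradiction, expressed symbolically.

0^{q(1+k)}

Assume L is regular; let p be its pumping constant.
Let q be a prime with q ≥ p+2 (infinitely many primes exist), and take w = 0^q ∈ L with |w| = q ≥ p.
The pumping lemma gives a decomposition w = xyz where |xy| ≤ p and y is nonempty.
Then y = 0^k for some k with 1 ≤ k ≤ p.
Since 1 ≤ k ≤ p, |xz| = q-k. Pump with i = q+1: |xy^{q+1}z| = (q-k)+(q+1)k = q+qk = q(1+k), which is composite (both factors ≥ 2). So xy^{q+1}z = 0^{q(1+k)} ∉ L.
This is a contradiction; hence L is not regular.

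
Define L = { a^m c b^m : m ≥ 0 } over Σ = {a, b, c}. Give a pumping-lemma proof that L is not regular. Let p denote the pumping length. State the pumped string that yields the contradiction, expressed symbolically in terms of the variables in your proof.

Toward a contradiction, assume L is regular with pumping length p.
Take w = a^p c b^p ∈ L with |w| = 2p+1 ≥ p.
The pumping lemma gives a decomposition w = xyz where |xy| ≤ p and |y| ≥ 1.
The first p characters of w are a's, so xy (and hence y) consists only of a's. Write y = a^k, 1 ≤ k ≤ p.
Pump with i = 2: xy^2z = a^{p+k} c b^p, which would require p+k = p. But k ≥ 1, so xy^2z ∉ L.
Contradiction. Therefore L is not regular.

a^{p+k} c b^p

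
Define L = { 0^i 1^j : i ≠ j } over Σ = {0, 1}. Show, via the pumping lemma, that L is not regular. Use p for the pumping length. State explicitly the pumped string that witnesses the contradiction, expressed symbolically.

0^{p+p!} 1^{p+p!}

Toward a contradiction, assume L is regular with pumping length p.
Choose w = 0^p 1^{p+p!}. Since p ≠ p+p!, w ∈ L; and |w| ≥ p.
By the pumping lemma, w = xyz with |xy| ≤ p and y is nonempty.
Since the first p symbols of w are all 0's and |xy| ≤ p, y lies entirely in the leading 0-block: y = 0^k for some k with 1 ≤ k ≤ p.
Since 1 ≤ k ≤ p, k divides p!; set t = 1 + p!/k. Then xy^t z has p + (p!/k)·k = p + p! copies of 0. Now the 0-count equals the 1-count, so i ≠ j fails. So xy^t z = 0^{p+p!} 1^{p+p!} ∉ L.
Contradiction. Therefore L is not regular.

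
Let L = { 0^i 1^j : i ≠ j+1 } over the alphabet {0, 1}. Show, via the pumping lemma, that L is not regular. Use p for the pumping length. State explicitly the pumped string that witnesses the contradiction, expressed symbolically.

0^{p+p!} 1^{p+p!-1}

Assume L is regular; let p be its pumping constant.
Choose w = 0^p 1^{p+p!-1}. Since p ≠ (p+p!-1)+1 = p+p!, w ∈ L; and |w| ≥ p.
Write w = xyz as guaranteed by the lemma, with |xy| ≤ p and |y| ≥ 1.
The first p characters of w are 0's, so xy (and hence y) consists only of 0's. Write y = 0^k, 1 ≤ k ≤ p.
Since 1 ≤ k ≤ p, k divides p!; set t = 1 + p!/k. Then xy^t z has p + (p!/k)·k = p + p! copies of 0. Now the 0-count is p+p! and (1-count)+1 = (p+p!-1)+1 = p+p!, so i ≠ j+1 fails. So xy^t z = 0^{p+p!} 1^{p+p!-1} ∉ L.
This is a contradiction; hence L is not regular.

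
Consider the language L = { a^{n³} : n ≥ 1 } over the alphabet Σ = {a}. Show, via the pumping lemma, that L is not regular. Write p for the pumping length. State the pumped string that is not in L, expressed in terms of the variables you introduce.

a^{p³+k}

Assume L is regular. Let p be the pumping length given by the pumping lemma.
Take w = a^{p³} ∈ L with |w| = p³ ≥ p.
Write w = xyz as guaranteed by the lemma, with |xy| ≤ p and |y| ≥ 1.
Then y = a^k for some k with 1 ≤ k ≤ p.
Pump with i = 2: xy^2z = a^{p³+k}. Since 1 ≤ k ≤ p, p³ < p³+k ≤ p³+p < p³+3p²+3p+1 = (p+1)³, so p³+k is not a perfect cube. So xy^2z ∉ L.
Contradiction. Therefore L is not regular.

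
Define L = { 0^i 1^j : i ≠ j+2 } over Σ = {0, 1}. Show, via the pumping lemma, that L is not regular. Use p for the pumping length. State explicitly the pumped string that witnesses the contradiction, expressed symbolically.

Assume L is regular; let p be its pumping constant.
Choose w = 0^p 1^{p+p!-2}. Since p ≠ (p+p!-2)+2 = p+p!, w ∈ L; and |w| ≥ p.
Write w = xyz as guaranteed by the lemma, with |xy| ≤ p and y is nonempty.
Because |xy| ≤ p and w begins with p copies of 0, we have y = 0^k with 1 ≤ k ≤ p.
Since 1 ≤ k ≤ p, k divides p!; set t = 1 + p!/k. Then xy^t z has p + (p!/k)·k = p + p! copies of 0. Now the 0-count is p+p! and (1-count)+2 = (p+p!-2)+2 = p+p!, so i ≠ j+2 fails. So xy^t z = 0^{p+p!} 1^{p+p!-2} ∉ L.
This is a contradiction; hence L is not regular.

0^{p+p!} 1^{p+p!-2}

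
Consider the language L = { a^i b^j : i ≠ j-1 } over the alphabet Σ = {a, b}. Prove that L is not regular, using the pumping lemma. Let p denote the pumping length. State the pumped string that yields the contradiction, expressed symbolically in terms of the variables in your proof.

Assume L is regular. Let p be the pumping length given by the pumping lemma.
Choose w = a^p b^{p+p!+1}. Since p ≠ (p+p!+1)-1 = p+p!, w ∈ L; and |w| ≥ p.
By the pumping lemma, w = xyz with |xy| ≤ p and |y| > 0.
Because |xy| ≤ p and w begins with p copies of a, we have y = a^k with 1 ≤ k ≤ p.
Since 1 ≤ k ≤ p, k divides p!; set t = 1 + p!/k. Then xy^t z has p + (p!/k)·k = p + p! copies of a. Now the a-count is p+p! and (b-count)-1 = (p+p!+1)-1 = p+p!, so i ≠ j-1 fails. So xy^t z = a^{p+p!} b^{p+p!+1} ∉ L.
Contradiction. Therefore L is not regular.

a^{p+p!} b^{p+p!+1}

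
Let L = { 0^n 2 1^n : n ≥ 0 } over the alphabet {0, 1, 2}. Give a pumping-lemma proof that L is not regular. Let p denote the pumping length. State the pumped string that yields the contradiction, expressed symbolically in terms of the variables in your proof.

Assume L is regular; let p be its pumping constant.
Take w = 0^p 2 1^p ∈ L with |w| = 2p+1 ≥ p.
The pumping lemma gives a decomposition w = xyz where |xy| ≤ p and |y| > 0.
Since the first p symbols of w are all 0's and |xy| ≤ p, y lies entirely in the leading 0-block: y = 0^k for some k with 1 ≤ k ≤ p.
Pump with i = 2: xy^2z = 0^{p+k} 2 1^p, which would require p+k = p. But k ≥ 1, so xy^2z ∉ L.
This contradicts the pumping lemma, so L is not regular.

0^{p+k} 2 1^p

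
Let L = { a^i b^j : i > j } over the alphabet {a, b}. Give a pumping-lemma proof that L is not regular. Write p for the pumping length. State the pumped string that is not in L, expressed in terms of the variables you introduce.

Suppose for contradiction that L is regular, and let p be the pumping length.
Choose w = a^{p+1} b^p ∈ L, with |w| = 2p+1 ≥ p.
The pumping lemma gives a decomposition w = xyz where |xy| ≤ p and |y| ≥ 1.
Since the first p symbols of w are all a's and |xy| ≤ p, y lies entirely in the leading a-block: y = a^k for some k with 1 ≤ k ≤ p.
Consider xy^0z = xz = a^{p+1-k} b^p. Since k ≥ 1, the a-count p+1-k is at most p, so i > j fails; thus xz ∉ L.
This contradicts the pumping lemma, so L is not regular.

a^{p+1-k} b^p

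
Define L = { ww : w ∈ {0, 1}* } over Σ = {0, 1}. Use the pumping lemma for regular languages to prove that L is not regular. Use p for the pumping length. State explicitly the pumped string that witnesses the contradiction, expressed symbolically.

Assume L is regular. Let p be the pumping length given by the pumping lemma.
Take w = 0^p 1^p 0^p 1^p = uu where u = 0^p1^p; then w ∈ L and |w| = 4p ≥ p.
Write w = xyz as guaranteed by the lemma, with |xy| ≤ p and y is nonempty.
Because |xy| ≤ p and w begins with p copies of 0, we have y = 0^k with 1 ≤ k ≤ p.
Pump with i = 2: xy^2z = 0^{p+k} 1^p 0^p 1^p, of length 4p+k. Suppose this equals vv. The string starts with 0 and ends with 1, so v does too; thus the boundary between the two copies of v is a 1→0 transition. There is exactly one such transition, at position 2p+k, so |v| = 2p+k and |vv| = 4p+2k ≠ 4p+k since k ≥ 1. So xy^2z ∉ L.
This is a contradiction; hence L is not regular.

0^{p+k} 1^p 0^p 1^p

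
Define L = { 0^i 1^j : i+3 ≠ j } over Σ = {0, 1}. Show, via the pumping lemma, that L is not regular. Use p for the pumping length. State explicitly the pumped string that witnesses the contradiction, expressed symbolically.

Assume L is regular; let p be its pumping constant.
Choose w = 0^p 1^{p+p!+3}. Since p ≠ (p+p!+3)-3 = p+p!, w ∈ L; and |w| ≥ p.
Write w = xyz as guaranteed by the lemma, with |xy| ≤ p and |y| > 0.
The first p characters of w are 0's, so xy (and hence y) consists only of 0's. Write y = 0^k, 1 ≤ k ≤ p.
Since 1 ≤ k ≤ p, k divides p!; set t = 1 + p!/k. Then xy^t z has p + (p!/k)·k = p + p! copies of 0. Now the 0-count is p+p! and (1-count)-3 = (p+p!+3)-3 = p+p!, so i+3 ≠ j fails. So xy^t z = 0^{p+p!} 1^{p+p!+3} ∉ L.
This is a contradiction; hence L is not regular.

0^{p+p!} 1^{p+p!+3}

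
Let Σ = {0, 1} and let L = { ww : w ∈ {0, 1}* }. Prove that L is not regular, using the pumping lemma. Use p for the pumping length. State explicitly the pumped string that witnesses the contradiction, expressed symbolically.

Suppose for contradiction that L is regular, and let p be the pumping length.
Take w = 0^p 1^p 0^p 1^p = uu where u = 0^p1^p; then w ∈ L and |w| = 4p ≥ p.
By the pumping lemma, w = xyz with |xy| ≤ p and y is nonempty.
Because |xy| ≤ p and w begins with p copies of 0, we have y = 0^k with 1 ≤ k ≤ p.
Pump with i = 2: xy^2z = 0^{p+k} 1^p 0^p 1^p, of length 4p+k. Suppose this equals vv. The string starts with 0 and ends with 1, so v does too; thus the boundary between the two copies of v is a 1→0 transition. There is exactly one such transition, at position 2p+k, so |v| = 2p+k and |vv| = 4p+2k ≠ 4p+k since k ≥ 1. So xy^2z ∉ L.
This contradicts the pumping lemma, so L is not regular.

0^{p+k} 1^p 0^p 1^p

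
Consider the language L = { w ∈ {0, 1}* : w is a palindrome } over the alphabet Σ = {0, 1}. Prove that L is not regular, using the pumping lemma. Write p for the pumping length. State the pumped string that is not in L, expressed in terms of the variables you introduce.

Assume L is regular; let p be its pumping constant.
Take w = 0^p 1 0^p, a palindrome of length 2p+1 ≥ p.
By the pumping lemma, w = xyz with |xy| ≤ p and |y| ≥ 1.
Because |xy| ≤ p and w begins with p copies of 0, we have y = 0^k with 1 ≤ k ≤ p.
Pump with i = 2: xy^2z = 0^{p+k} 1 0^p. Its reverse is 0^p 1 0^{p+k}, which differs from xy^2z since k ≥ 1. So xy^2z is not a palindrome and xy^2z ∉ L.
Contradiction. Therefore L is not regular.

0^{p+k} 1 0^p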